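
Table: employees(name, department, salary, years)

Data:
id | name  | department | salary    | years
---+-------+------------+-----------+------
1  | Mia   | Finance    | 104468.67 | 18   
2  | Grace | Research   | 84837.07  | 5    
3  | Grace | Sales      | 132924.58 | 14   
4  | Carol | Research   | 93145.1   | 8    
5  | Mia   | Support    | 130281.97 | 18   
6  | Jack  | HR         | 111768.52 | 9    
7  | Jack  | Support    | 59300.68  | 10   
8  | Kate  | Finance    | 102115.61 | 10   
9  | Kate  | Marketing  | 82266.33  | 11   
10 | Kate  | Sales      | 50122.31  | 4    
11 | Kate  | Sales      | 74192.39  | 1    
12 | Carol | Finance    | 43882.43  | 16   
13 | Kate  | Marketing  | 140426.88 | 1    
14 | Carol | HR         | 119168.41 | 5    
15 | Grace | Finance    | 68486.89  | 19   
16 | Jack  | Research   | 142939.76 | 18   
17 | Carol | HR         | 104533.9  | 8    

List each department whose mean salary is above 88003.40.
SELECT department, AVG(salary)
FROM employees
GROUP BY department
HAVING AVG(salary) > 88003.40

Result:
  HR: avg=111823.61
  Marketing: avg=111346.61
  Research: avg=106973.98
  Support: avg=94791.33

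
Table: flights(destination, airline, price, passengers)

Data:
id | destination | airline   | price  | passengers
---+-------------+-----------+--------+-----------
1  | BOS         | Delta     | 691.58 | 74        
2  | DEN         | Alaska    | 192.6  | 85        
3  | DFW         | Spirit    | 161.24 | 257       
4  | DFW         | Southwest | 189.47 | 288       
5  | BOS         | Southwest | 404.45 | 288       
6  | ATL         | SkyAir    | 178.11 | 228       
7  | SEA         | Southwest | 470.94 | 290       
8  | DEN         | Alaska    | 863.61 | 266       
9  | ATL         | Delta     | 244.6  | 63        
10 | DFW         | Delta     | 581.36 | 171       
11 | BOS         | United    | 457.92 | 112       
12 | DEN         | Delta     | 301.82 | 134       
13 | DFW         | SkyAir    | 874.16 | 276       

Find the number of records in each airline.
SELECT airline, COUNT(*) as count
FROM flights
GROUP BY airline

Result:
  Alaska: 2
  Delta: 4
  SkyAir: 2
  Southwest: 3
  Spirit: 1
  United: 1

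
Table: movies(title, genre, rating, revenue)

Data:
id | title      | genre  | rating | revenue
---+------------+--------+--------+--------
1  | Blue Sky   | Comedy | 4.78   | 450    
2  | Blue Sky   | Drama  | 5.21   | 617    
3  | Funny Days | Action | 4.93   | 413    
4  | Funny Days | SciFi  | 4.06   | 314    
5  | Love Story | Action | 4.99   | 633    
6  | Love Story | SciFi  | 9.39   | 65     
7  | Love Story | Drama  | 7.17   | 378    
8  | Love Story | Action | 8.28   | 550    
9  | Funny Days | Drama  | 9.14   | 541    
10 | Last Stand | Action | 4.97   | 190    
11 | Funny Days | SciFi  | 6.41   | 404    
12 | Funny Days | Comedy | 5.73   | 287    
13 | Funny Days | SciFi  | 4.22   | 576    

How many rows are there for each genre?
SELECT genre, COUNT(*) as count
FROM movies
GROUP BY genre

Result:
  Action: 4
  Comedy: 2
  Drama: 3
  SciFi: 4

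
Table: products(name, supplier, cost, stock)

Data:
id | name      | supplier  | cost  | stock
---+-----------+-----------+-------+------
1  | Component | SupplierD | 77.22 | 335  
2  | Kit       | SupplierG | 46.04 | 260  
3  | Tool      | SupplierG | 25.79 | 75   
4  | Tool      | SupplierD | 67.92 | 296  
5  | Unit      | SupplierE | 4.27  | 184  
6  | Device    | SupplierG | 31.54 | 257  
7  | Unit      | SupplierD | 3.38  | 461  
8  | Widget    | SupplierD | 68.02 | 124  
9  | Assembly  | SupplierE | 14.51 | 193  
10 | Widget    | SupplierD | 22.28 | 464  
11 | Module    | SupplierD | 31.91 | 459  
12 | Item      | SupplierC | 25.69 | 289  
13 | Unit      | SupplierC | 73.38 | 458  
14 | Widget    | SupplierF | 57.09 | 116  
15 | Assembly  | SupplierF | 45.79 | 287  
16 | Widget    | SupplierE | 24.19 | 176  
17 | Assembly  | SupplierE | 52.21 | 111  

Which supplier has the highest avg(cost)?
SELECT supplier, AVG(cost) as val
FROM products
GROUP BY supplier
ORDER BY val DESC
LIMIT 1

Result: SupplierF with avg(cost) = 51.44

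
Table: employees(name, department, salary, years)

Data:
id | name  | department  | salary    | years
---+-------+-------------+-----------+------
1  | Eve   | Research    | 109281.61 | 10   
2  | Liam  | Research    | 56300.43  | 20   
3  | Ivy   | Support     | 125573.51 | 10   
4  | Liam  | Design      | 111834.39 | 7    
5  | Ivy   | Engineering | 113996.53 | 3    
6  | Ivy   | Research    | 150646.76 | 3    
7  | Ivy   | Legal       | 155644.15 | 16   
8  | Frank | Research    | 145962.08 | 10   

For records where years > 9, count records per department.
SELECT department, COUNT(*)
FROM employees
WHERE years > 9
GROUP BY department

Note: WHERE filters rows before grouping.

Result:
  Legal: 1
  Research: 3
  Support: 1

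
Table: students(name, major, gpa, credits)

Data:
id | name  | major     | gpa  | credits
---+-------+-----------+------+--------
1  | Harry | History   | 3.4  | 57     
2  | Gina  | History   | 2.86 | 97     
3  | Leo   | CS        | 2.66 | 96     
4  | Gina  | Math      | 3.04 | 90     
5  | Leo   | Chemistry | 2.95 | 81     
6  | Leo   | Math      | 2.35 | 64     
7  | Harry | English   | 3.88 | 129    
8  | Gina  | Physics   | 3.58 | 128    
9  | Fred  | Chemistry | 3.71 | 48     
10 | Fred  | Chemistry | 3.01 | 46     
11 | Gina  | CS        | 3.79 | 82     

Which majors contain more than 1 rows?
SELECT major, COUNT(*) as cnt
FROM students
GROUP BY major
HAVING COUNT(*) > 1

Result:
  CS: 2
  Chemistry: 3
  History: 2
  Math: 2

Note: HAVING filters groups after aggregation, WHERE filters rows before.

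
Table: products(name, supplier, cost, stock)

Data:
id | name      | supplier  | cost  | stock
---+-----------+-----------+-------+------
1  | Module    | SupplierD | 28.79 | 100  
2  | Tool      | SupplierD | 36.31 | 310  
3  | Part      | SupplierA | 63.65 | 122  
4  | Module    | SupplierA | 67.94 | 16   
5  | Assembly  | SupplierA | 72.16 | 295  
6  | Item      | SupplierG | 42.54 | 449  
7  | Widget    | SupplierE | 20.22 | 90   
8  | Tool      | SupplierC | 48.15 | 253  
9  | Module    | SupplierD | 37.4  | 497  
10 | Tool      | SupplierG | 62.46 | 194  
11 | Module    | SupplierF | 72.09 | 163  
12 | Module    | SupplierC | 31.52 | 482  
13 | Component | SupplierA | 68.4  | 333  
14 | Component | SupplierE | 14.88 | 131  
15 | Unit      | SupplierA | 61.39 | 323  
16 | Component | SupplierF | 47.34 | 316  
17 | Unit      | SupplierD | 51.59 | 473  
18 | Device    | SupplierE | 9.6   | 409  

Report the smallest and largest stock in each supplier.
SELECT supplier, MIN(stock), MAX(stock)
FROM products
GROUP BY supplier

Result:
  SupplierA: min=16, max=333
  SupplierC: min=253, max=482
  SupplierD: min=100, max=497
  SupplierE: min=90, max=409
  SupplierF: min=163, max=316
  SupplierG: min=194, max=449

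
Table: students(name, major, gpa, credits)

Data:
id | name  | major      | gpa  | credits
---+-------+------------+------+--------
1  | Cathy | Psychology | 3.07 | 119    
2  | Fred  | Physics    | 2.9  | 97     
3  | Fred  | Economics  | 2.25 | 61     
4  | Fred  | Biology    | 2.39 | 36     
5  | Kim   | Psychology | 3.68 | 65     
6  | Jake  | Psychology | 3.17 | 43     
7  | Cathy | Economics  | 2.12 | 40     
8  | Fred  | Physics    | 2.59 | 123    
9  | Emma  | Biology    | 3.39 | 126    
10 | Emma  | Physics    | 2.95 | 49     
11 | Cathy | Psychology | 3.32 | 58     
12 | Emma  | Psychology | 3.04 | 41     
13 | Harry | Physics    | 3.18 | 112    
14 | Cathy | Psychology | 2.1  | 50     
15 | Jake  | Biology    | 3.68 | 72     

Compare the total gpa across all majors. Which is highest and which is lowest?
SELECT major, SUM(gpa)
FROM students
GROUP BY major
ORDER BY SUM(gpa)

All groups:
  Economics: 4.37
  Biology: 9.46
  Physics: 11.62
  Psychology: 18.38

Highest: Psychology (18.38)
Lowest: Economics (4.37)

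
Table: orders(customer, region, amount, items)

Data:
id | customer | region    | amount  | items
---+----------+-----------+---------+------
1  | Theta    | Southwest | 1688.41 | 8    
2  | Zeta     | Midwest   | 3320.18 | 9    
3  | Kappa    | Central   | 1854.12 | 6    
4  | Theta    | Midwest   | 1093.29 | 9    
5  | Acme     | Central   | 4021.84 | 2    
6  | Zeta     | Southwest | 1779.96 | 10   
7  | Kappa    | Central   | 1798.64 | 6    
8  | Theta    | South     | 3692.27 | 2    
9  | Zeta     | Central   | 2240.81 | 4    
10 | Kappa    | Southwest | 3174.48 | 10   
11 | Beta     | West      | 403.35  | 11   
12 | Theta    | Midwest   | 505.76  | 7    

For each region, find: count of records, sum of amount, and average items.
SELECT region,
       COUNT(*) as cnt,
       SUM(amount) as total_amount,
       AVG(items) as avg_items
FROM orders
GROUP BY region

Result:
  Central: 4 records, 9915.41 total amount, 4.50 avg items
  Midwest: 3 records, 4919.23 total amount, 8.33 avg items
  South: 1 records, 3692.27 total amount, 2.00 avg items
  Southwest: 3 records, 6642.85 total amount, 9.33 avg items
  West: 1 records, 403.35 total amount, 11.00 avg items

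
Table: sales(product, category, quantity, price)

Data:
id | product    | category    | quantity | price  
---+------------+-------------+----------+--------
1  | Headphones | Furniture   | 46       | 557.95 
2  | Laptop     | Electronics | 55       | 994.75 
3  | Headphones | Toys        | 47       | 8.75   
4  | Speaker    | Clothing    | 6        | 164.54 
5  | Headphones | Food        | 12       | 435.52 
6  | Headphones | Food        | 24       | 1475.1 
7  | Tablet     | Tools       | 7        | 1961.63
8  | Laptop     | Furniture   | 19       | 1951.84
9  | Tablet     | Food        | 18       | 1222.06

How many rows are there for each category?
SELECT category, COUNT(*) as count
FROM sales
GROUP BY category

Result:
  Clothing: 1
  Electronics: 1
  Food: 3
  Furniture: 2
  Tools: 1
  Toys: 1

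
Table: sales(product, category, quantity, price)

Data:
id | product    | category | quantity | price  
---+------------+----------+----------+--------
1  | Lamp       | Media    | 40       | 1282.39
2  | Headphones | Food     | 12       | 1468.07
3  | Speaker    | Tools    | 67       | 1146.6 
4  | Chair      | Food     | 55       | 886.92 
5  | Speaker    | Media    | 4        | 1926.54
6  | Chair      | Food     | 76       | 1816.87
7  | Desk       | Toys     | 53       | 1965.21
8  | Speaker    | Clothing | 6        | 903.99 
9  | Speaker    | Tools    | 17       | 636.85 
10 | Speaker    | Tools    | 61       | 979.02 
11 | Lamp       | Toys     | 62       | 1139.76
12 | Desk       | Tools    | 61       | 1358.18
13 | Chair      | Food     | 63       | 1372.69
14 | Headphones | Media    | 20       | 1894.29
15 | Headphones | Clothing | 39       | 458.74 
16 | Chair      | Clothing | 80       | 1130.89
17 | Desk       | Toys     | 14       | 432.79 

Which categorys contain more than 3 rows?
SELECT category, COUNT(*) as cnt
FROM sales
GROUP BY category
HAVING COUNT(*) > 3

Result:
  Food: 4
  Tools: 4

Note: HAVING filters groups after aggregation, WHERE filters rows before.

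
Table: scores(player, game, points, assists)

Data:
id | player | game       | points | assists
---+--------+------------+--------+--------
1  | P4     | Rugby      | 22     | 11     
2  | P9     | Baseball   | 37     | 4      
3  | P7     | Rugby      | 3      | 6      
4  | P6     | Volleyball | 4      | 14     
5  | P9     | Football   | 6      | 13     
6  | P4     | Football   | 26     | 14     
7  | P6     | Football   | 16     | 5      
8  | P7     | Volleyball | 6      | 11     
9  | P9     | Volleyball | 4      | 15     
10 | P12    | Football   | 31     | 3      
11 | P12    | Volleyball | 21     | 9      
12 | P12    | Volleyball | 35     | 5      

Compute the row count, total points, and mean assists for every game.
SELECT game,
       COUNT(*) as cnt,
       SUM(points) as total_points,
       AVG(assists) as avg_assists
FROM scores
GROUP BY game

Result:
  Baseball: 1 records, 37 total points, 4.00 avg assists
  Football: 4 records, 79 total points, 8.75 avg assists
  Rugby: 2 records, 25 total points, 8.50 avg assists
  Volleyball: 5 records, 70 total points, 10.80 avg assists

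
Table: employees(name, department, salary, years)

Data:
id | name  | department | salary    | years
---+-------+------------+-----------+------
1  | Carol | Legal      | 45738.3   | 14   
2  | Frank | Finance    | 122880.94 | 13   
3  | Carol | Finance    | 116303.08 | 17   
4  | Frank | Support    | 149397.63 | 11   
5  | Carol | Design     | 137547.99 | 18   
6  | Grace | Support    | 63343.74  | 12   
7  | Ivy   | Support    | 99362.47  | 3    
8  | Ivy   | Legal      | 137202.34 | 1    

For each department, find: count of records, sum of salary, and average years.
SELECT department,
       COUNT(*) as cnt,
       SUM(salary) as total_salary,
       AVG(years) as avg_years
FROM employees
GROUP BY department

Result:
  Design: 1 records, 137547.99 total salary, 18.00 avg years
  Finance: 2 records, 239184.02 total salary, 15.00 avg years
  Legal: 2 records, 182940.64 total salary, 7.50 avg years
  Support: 3 records, 312103.84 total salary, 8.67 avg years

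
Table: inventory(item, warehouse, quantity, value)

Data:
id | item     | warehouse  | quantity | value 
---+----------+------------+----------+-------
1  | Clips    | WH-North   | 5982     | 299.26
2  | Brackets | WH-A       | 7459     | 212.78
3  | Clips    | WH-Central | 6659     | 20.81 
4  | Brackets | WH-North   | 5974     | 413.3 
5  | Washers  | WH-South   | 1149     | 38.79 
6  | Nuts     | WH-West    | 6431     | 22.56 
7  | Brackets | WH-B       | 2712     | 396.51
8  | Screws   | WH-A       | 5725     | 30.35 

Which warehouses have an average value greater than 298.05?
SELECT warehouse, AVG(value)
FROM inventory
GROUP BY warehouse
HAVING AVG(value) > 298.05

Result:
  WH-B: avg=396.51
  WH-North: avg=356.28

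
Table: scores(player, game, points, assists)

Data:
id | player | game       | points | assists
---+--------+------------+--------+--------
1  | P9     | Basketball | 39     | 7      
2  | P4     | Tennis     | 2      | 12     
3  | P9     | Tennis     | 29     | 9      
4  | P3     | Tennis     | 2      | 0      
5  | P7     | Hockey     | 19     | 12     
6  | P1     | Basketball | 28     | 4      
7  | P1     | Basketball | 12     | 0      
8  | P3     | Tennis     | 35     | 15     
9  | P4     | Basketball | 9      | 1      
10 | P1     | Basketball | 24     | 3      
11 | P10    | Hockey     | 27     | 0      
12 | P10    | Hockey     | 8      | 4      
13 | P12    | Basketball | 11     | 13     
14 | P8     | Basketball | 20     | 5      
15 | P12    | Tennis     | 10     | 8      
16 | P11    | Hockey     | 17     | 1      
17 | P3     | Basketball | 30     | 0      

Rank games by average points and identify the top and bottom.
SELECT game, AVG(points)
FROM scores
GROUP BY game
ORDER BY AVG(points)

All groups:
  Tennis: 15.60
  Hockey: 17.75
  Basketball: 21.63

Highest: Basketball (21.63)
Lowest: Tennis (15.60)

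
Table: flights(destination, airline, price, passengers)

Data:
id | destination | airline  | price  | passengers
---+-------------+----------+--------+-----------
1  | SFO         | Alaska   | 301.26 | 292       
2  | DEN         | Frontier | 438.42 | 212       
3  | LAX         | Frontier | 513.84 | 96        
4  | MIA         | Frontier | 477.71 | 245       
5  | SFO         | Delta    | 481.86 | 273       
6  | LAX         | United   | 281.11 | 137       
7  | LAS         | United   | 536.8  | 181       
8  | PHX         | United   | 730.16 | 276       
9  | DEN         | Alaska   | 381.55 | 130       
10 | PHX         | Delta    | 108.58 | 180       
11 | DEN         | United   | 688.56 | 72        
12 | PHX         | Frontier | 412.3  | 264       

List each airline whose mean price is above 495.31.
SELECT airline, AVG(price)
FROM flights
GROUP BY airline
HAVING AVG(price) > 495.31

Result:
  United: avg=559.16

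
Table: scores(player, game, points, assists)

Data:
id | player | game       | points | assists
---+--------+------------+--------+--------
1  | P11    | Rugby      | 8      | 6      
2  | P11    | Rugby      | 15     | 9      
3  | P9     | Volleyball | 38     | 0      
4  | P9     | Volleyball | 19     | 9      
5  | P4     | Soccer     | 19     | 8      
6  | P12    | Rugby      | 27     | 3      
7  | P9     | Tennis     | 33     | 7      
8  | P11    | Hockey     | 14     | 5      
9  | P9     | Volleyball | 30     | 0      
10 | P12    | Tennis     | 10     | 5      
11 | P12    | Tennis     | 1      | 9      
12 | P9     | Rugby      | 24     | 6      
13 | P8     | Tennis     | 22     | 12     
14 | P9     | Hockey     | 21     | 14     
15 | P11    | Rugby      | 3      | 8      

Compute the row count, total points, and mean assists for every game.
SELECT game,
       COUNT(*) as cnt,
       SUM(points) as total_points,
       AVG(assists) as avg_assists
FROM scores
GROUP BY game

Result:
  Hockey: 2 records, 35 total points, 9.50 avg assists
  Rugby: 5 records, 77 total points, 6.40 avg assists
  Soccer: 1 records, 19 total points, 8.00 avg assists
  Tennis: 4 records, 66 total points, 8.25 avg assists
  Volleyball: 3 records, 87 total points, 3.00 avg assists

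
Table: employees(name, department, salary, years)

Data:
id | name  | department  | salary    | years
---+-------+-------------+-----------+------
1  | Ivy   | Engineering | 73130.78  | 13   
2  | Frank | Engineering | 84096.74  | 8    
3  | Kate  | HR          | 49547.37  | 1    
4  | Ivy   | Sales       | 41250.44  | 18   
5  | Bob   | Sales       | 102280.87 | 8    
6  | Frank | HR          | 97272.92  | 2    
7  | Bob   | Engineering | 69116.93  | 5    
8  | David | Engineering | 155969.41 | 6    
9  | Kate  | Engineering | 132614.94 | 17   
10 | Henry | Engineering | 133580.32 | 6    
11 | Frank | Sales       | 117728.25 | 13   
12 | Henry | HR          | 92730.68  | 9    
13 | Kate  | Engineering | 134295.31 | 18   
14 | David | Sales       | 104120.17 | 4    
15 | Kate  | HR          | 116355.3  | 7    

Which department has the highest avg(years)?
SELECT department, AVG(years) as val
FROM employees
GROUP BY department
ORDER BY val DESC
LIMIT 1

Result: Sales with avg(years) = 10.75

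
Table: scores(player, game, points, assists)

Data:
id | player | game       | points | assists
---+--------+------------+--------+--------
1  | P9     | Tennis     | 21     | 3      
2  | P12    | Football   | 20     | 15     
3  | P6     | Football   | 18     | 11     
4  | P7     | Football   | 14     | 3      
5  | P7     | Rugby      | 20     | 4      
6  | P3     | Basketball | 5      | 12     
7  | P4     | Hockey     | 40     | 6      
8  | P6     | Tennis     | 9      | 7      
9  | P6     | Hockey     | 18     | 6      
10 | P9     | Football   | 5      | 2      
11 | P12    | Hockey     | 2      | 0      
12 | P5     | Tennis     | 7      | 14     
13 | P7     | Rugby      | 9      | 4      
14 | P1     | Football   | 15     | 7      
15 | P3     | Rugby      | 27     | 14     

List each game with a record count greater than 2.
SELECT game, COUNT(*) as cnt
FROM scores
GROUP BY game
HAVING COUNT(*) > 2

Result:
  Football: 5
  Hockey: 3
  Rugby: 3
  Tennis: 3

Note: HAVING filters groups after aggregation, WHERE filters rows before.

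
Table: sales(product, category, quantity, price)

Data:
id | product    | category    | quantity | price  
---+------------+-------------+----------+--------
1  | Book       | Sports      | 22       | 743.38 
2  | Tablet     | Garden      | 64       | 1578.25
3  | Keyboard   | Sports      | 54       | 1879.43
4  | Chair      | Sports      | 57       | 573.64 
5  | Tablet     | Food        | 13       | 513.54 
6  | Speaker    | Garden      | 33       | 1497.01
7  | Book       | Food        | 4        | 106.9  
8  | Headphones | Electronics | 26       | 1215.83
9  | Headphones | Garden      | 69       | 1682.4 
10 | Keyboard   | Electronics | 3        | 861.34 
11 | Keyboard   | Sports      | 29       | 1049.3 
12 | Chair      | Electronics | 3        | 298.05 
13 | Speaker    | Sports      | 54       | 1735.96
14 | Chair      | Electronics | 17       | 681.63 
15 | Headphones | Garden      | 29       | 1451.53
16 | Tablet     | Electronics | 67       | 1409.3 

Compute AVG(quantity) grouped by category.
SELECT category, AVG(quantity) as result
FROM sales
GROUP BY category

Result:
  Electronics: 23.20
  Food: 8.50
  Garden: 48.75
  Sports: 43.20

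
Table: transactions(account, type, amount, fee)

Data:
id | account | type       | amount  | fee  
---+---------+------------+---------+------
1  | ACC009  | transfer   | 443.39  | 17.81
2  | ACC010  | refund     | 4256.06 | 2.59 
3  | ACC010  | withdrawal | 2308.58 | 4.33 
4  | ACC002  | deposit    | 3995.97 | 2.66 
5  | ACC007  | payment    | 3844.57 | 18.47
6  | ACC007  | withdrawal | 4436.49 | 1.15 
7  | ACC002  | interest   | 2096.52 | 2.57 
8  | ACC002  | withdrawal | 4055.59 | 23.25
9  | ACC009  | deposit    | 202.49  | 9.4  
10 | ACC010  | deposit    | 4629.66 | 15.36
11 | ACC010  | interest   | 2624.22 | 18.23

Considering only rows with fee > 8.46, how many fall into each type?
SELECT type, COUNT(*)
FROM transactions
WHERE fee > 8.46
GROUP BY type

Note: WHERE filters rows before grouping.

Result:
  deposit: 2
  interest: 1
  payment: 1
  transfer: 1
  withdrawal: 1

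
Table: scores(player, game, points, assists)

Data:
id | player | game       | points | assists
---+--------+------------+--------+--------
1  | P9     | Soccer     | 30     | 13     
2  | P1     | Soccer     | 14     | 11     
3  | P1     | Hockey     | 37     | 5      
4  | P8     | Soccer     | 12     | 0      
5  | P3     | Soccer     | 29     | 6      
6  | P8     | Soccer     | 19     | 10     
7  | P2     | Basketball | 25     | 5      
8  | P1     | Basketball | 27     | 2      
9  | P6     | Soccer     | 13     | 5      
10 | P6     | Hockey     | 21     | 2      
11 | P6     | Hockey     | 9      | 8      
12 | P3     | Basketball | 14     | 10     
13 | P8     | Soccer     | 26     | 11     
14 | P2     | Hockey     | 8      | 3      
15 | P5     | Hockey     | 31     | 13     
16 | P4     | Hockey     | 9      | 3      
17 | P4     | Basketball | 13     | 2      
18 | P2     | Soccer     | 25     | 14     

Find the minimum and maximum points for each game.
SELECT game, MIN(points), MAX(points)
FROM scores
GROUP BY game

Result:
  Basketball: min=13, max=27
  Hockey: min=8, max=37
  Soccer: min=12, max=30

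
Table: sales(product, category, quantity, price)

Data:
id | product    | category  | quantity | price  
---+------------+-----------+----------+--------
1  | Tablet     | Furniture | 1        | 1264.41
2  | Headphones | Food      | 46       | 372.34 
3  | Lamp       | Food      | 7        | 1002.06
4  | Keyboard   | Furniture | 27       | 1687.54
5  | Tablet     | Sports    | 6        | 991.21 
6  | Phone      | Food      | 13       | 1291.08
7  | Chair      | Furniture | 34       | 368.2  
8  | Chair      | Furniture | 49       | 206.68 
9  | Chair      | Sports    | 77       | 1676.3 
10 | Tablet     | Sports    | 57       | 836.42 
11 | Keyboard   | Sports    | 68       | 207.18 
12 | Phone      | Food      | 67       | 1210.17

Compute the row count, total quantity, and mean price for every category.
SELECT category,
       COUNT(*) as cnt,
       SUM(quantity) as total_quantity,
       AVG(price) as avg_price
FROM sales
GROUP BY category

Result:
  Food: 4 records, 133 total quantity, 968.91 avg price
  Furniture: 4 records, 111 total quantity, 881.71 avg price
  Sports: 4 records, 208 total quantity, 927.78 avg price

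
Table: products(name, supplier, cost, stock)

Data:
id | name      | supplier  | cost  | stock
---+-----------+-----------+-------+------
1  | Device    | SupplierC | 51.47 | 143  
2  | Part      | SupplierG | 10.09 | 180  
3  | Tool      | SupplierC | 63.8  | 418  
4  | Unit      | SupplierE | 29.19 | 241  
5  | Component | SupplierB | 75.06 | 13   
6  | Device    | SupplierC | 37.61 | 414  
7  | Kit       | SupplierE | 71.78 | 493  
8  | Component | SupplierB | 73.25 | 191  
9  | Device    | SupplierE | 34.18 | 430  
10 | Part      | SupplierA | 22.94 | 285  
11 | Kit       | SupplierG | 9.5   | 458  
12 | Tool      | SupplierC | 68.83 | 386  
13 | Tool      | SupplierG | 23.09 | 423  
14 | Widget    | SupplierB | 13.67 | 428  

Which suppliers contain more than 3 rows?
SELECT supplier, COUNT(*) as cnt
FROM products
GROUP BY supplier
HAVING COUNT(*) > 3

Result:
  SupplierC: 4

Note: HAVING filters groups after aggregation, WHERE filters rows before.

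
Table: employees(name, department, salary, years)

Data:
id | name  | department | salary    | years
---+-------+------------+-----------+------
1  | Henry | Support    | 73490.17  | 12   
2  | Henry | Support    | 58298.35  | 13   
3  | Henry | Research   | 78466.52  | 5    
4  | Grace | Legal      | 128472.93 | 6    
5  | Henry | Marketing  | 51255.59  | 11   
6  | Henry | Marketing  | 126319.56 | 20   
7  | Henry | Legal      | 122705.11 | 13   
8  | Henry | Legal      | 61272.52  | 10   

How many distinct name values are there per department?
SELECT department, COUNT(DISTINCT name)
FROM employees
GROUP BY department

Result:
  Legal: 2 distinct
  Marketing: 1 distinct
  Research: 1 distinct
  Support: 1 distinct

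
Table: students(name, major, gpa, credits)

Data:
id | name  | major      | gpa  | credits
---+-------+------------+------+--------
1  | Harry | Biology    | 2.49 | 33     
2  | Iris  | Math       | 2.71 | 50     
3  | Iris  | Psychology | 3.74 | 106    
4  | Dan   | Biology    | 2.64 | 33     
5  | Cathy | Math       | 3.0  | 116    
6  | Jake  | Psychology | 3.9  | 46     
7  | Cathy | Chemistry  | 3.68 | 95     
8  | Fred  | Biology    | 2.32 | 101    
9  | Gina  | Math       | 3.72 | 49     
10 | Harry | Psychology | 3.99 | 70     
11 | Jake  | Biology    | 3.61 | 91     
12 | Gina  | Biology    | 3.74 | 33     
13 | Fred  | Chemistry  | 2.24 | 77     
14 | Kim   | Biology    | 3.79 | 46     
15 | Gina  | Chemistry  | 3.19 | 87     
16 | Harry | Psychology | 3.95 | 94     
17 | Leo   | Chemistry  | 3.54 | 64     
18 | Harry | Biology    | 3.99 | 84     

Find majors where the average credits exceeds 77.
SELECT major, AVG(credits)
FROM students
GROUP BY major
HAVING AVG(credits) > 77

Result:
  Chemistry: avg=80.75
  Psychology: avg=79.00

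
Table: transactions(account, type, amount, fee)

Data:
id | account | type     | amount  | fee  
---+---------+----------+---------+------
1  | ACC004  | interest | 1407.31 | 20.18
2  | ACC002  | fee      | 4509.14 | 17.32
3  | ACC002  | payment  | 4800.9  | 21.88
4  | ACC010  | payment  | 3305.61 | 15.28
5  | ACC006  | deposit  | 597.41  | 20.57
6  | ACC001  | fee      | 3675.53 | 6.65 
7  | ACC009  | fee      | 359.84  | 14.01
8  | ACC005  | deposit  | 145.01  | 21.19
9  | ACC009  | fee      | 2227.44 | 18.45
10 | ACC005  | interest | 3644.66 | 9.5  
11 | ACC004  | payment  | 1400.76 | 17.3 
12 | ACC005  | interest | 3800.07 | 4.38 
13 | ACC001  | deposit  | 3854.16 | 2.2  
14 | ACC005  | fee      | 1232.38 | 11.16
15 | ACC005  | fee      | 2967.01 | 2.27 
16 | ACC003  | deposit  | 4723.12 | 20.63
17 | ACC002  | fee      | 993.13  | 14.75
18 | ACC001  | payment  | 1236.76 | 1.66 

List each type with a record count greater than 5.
SELECT type, COUNT(*) as cnt
FROM transactions
GROUP BY type
HAVING COUNT(*) > 5

Result:
  fee: 7

Note: HAVING filters groups after aggregation, WHERE filters rows before.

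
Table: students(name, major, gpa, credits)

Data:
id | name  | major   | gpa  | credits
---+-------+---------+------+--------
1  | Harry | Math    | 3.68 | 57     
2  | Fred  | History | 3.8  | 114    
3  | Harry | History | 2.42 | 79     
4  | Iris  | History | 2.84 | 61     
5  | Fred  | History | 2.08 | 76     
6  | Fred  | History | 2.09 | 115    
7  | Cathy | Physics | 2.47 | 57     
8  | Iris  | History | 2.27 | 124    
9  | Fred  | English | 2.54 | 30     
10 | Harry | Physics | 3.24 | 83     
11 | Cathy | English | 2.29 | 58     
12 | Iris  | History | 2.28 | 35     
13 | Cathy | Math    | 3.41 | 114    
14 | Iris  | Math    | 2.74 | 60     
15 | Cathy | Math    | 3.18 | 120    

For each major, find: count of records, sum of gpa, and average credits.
SELECT major,
       COUNT(*) as cnt,
       SUM(gpa) as total_gpa,
       AVG(credits) as avg_credits
FROM students
GROUP BY major

Result:
  English: 2 records, 4.83 total gpa, 44.00 avg credits
  History: 7 records, 17.78 total gpa, 86.29 avg credits
  Math: 4 records, 13.01 total gpa, 87.75 avg credits
  Physics: 2 records, 5.71 total gpa, 70.00 avg credits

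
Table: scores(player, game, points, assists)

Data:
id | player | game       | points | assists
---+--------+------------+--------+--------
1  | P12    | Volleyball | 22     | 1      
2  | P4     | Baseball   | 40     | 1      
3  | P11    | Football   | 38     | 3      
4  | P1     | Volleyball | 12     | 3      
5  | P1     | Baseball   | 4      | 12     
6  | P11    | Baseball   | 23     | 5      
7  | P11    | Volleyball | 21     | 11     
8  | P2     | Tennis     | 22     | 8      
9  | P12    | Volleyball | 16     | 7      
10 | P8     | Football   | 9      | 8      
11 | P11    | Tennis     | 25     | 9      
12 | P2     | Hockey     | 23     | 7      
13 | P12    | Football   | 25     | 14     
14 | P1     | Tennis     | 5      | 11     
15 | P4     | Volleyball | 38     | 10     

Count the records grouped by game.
SELECT game, COUNT(*) as count
FROM scores
GROUP BY game

Result:
  Baseball: 3
  Football: 3
  Hockey: 1
  Tennis: 3
  Volleyball: 5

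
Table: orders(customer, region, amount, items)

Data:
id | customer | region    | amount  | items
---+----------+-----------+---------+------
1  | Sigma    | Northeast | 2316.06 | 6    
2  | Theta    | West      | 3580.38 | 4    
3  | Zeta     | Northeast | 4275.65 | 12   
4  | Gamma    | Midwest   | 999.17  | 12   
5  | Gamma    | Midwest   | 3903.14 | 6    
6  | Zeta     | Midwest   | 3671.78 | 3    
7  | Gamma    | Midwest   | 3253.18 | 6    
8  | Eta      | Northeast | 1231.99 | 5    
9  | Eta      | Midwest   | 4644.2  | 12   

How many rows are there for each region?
SELECT region, COUNT(*) as count
FROM orders
GROUP BY region

Result:
  Midwest: 5
  Northeast: 3
  West: 1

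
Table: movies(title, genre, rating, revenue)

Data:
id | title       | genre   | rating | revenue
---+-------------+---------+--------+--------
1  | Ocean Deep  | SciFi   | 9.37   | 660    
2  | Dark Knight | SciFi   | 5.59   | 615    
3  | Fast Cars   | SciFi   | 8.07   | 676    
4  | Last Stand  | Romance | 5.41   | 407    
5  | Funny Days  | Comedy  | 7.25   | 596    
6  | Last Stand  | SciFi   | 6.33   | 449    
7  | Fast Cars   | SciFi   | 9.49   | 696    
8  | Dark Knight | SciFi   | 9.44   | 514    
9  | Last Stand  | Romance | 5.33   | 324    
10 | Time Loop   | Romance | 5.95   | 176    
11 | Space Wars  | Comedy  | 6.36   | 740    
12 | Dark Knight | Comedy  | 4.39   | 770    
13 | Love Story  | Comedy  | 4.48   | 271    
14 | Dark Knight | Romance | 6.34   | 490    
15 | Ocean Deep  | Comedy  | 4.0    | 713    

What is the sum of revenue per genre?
SELECT genre, SUM(revenue) as result
FROM movies
GROUP BY genre

Result:
  Comedy: 3090
  Romance: 1397
  SciFi: 3610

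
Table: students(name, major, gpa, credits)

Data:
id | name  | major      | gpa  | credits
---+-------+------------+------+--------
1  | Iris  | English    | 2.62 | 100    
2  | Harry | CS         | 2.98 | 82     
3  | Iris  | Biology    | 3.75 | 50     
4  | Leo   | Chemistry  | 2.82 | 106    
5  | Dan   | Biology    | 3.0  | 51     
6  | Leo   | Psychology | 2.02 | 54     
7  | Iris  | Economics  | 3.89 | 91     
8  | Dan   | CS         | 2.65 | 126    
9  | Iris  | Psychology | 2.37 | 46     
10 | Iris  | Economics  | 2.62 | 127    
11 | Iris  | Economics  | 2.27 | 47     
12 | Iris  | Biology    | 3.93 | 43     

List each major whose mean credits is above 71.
SELECT major, AVG(credits)
FROM students
GROUP BY major
HAVING AVG(credits) > 71

Result:
  CS: avg=104.00
  Chemistry: avg=106.00
  Economics: avg=88.33
  English: avg=100.00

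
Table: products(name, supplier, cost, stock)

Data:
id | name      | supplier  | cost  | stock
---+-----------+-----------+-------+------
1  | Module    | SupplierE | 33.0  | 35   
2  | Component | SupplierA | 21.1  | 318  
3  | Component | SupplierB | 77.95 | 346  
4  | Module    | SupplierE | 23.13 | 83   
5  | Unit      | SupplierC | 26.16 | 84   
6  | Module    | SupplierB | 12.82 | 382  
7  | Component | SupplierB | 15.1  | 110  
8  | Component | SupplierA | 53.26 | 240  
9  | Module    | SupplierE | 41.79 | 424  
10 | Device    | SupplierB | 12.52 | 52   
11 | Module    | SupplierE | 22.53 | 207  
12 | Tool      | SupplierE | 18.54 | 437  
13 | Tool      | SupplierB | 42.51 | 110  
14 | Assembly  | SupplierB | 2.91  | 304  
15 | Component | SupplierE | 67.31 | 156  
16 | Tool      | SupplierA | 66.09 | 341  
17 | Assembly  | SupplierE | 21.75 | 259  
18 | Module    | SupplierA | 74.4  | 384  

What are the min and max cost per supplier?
SELECT supplier, MIN(cost), MAX(cost)
FROM products
GROUP BY supplier

Result:
  SupplierA: min=21.10, max=74.40
  SupplierB: min=2.91, max=77.95
  SupplierC: min=26.16, max=26.16
  SupplierE: min=18.54, max=67.31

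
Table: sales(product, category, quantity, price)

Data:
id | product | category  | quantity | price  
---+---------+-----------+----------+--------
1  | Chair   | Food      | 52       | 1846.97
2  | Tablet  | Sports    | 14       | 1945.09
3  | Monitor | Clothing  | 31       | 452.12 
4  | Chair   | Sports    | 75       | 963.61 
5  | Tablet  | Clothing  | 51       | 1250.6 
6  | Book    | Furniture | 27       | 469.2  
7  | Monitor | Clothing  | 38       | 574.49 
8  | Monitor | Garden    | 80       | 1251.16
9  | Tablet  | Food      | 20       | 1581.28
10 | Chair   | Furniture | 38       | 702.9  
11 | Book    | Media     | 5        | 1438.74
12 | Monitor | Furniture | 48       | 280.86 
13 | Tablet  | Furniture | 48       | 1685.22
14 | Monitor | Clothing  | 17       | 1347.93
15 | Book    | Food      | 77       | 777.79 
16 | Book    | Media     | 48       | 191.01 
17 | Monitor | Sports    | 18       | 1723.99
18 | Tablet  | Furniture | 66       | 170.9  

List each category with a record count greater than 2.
SELECT category, COUNT(*) as cnt
FROM sales
GROUP BY category
HAVING COUNT(*) > 2

Result:
  Clothing: 4
  Food: 3
  Furniture: 5
  Sports: 3

Note: HAVING filters groups after aggregation, WHERE filters rows before.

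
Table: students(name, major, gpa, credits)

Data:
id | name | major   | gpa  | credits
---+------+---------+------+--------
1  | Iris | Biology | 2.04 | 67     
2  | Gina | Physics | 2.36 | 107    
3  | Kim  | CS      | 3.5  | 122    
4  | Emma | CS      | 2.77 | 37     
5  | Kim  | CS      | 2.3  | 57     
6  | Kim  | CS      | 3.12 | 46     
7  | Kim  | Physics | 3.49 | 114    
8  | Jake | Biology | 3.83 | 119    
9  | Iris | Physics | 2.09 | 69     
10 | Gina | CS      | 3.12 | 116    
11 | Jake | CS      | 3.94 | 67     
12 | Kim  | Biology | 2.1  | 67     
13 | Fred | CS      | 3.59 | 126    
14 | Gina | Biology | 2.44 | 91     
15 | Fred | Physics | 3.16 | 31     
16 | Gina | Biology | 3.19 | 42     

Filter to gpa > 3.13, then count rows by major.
SELECT major, COUNT(*)
FROM students
WHERE gpa > 3.13
GROUP BY major

Note: WHERE filters rows before grouping.

Result:
  Biology: 2
  CS: 3
  Physics: 2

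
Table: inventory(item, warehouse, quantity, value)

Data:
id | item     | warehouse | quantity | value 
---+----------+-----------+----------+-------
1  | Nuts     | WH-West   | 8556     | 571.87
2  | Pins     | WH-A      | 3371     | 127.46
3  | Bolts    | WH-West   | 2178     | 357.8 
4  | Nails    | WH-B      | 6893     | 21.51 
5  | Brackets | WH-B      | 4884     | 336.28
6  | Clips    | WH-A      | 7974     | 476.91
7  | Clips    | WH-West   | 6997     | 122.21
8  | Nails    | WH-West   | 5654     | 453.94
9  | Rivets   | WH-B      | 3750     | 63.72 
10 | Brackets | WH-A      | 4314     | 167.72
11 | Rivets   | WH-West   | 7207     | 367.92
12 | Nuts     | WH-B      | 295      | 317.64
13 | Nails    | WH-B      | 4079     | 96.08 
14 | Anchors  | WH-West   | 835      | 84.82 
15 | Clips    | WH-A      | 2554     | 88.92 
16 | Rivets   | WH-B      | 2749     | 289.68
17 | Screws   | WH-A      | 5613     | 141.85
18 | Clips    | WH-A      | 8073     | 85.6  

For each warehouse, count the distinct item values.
SELECT warehouse, COUNT(DISTINCT item)
FROM inventory
GROUP BY warehouse

Result:
  WH-A: 4 distinct
  WH-B: 4 distinct
  WH-West: 6 distinct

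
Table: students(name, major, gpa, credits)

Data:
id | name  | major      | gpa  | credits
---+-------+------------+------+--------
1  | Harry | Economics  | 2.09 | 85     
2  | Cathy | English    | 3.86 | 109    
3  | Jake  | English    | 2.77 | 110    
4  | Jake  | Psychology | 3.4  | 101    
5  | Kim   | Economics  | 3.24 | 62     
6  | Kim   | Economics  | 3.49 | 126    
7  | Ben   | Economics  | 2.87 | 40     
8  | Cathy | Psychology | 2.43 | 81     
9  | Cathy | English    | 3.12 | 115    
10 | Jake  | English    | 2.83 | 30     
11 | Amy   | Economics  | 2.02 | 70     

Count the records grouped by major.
SELECT major, COUNT(*) as count
FROM students
GROUP BY major

Result:
  Economics: 5
  English: 4
  Psychology: 2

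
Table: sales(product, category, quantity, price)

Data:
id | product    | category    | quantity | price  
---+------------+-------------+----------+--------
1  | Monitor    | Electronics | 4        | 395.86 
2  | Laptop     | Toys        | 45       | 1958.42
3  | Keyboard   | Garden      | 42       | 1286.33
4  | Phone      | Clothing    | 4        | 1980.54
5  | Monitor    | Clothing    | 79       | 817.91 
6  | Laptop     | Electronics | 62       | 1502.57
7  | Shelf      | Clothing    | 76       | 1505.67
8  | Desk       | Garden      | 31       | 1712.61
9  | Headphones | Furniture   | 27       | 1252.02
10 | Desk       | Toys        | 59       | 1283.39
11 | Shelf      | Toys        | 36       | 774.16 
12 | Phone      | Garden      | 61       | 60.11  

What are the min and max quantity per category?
SELECT category, MIN(quantity), MAX(quantity)
FROM sales
GROUP BY category

Result:
  Clothing: min=4, max=79
  Electronics: min=4, max=62
  Furniture: min=27, max=27
  Garden: min=31, max=61
  Toys: min=36, max=59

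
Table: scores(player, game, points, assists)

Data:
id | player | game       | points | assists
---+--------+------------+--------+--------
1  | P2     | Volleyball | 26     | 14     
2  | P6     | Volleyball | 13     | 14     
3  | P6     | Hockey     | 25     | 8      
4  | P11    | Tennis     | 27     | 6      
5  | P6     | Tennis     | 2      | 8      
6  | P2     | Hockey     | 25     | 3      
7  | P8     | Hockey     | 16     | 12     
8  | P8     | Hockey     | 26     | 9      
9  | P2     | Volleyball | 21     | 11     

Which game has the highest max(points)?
SELECT game, MAX(points) as val
FROM scores
GROUP BY game
ORDER BY val DESC
LIMIT 1

Result: Tennis with max(points) = 27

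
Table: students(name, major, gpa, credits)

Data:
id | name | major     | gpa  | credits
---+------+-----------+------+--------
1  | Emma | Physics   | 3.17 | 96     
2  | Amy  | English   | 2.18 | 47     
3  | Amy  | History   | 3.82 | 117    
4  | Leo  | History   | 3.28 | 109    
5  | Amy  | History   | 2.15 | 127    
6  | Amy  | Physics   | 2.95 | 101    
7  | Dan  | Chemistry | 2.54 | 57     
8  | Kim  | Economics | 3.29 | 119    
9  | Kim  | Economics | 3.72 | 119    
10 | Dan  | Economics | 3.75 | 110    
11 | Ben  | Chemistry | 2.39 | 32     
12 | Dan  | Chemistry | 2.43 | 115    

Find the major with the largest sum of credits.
SELECT major, SUM(credits) as val
FROM students
GROUP BY major
ORDER BY val DESC
LIMIT 1

Result: History with sum(credits) = 353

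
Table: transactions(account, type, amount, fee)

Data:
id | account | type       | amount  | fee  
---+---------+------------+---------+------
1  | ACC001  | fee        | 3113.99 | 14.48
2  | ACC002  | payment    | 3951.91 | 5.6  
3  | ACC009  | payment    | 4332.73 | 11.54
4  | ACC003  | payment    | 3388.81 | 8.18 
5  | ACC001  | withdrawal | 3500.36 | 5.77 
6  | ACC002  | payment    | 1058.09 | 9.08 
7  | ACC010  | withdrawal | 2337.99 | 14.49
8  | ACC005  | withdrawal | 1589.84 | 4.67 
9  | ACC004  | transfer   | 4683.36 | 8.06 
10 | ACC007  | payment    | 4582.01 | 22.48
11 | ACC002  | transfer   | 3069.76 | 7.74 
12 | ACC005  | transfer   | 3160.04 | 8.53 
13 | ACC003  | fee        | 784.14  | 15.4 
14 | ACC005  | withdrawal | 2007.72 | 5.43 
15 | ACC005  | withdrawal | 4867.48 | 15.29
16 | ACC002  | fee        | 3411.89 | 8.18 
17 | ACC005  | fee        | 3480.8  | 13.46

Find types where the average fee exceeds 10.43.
SELECT type, AVG(fee)
FROM transactions
GROUP BY type
HAVING AVG(fee) > 10.43

Result:
  fee: avg=12.88
  payment: avg=11.38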